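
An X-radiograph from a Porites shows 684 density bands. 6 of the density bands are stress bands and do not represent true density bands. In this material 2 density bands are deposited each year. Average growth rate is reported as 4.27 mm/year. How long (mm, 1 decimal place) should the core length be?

After corrections the count is 684 − 6 = 678 density bands.
With 2 density bands per year, 678 / 2 = 339 years.
339 years at 4.27 mm/year gives 4.27 × 339 = 1447.5 mm.

1447.5 mm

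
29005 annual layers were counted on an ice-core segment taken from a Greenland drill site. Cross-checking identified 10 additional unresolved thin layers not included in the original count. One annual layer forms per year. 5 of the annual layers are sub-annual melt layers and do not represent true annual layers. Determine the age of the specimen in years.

After corrections the count is 29005 − 5 + 10 = 29010 annual layers.
With a one-to-one annual layer periodicity this is 29010 years.

29010 yr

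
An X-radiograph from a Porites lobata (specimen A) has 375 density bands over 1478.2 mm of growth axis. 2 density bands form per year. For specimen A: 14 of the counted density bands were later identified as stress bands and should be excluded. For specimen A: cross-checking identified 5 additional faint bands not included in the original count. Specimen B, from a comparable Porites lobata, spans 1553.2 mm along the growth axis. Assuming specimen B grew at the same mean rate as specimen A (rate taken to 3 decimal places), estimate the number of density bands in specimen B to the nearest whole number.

Specimen A: after corrections the count is 375 − 14 + 5 = 366 density bands.
Specimen A: dividing by 2 density bands per year: 366 / 2 = 183 years.
A: Mean rate = 1478.2 mm / 183 years ≈ 8.078 mm/year.
B spans 1553.2 / 8.078 = 192.28 years; at 2 density bands per year that is 192.28 × 2 ≈ 385 density bands.

385 density bands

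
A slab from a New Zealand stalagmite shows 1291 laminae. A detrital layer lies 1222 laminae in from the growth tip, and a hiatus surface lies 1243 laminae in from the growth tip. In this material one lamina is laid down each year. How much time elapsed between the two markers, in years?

1243 − 1222 = 21 laminae lie between the two events.
One lamina per year makes the interval 21 years.

21 years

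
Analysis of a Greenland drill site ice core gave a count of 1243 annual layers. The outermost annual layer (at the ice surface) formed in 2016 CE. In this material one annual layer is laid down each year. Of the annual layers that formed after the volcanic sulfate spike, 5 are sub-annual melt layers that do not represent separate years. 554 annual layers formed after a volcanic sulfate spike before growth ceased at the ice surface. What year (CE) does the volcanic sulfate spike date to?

554 annual layers post-date the volcanic sulfate spike.
Excluding 5 false annual layers: 554 − 5 = 549.
The annual layer at the ice surface is 2016 CE, so the volcanic sulfate spike dates to 2016 − 549 = 1467 CE.

1467 CE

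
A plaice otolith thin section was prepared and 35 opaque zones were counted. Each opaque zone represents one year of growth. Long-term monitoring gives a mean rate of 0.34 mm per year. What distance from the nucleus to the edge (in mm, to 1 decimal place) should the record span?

The record spans 35 years at 0.34 mm per year.
35 years at 0.34 mm/year gives 0.34 × 35 = 11.9 mm.

11.9 mm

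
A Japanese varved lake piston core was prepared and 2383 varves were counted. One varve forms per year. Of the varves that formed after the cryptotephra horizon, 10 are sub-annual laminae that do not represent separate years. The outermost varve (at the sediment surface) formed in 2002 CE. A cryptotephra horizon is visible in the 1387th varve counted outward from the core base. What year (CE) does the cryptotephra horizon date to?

1016 CE

The cryptotephra horizon sits at varve 1387 from the core base, so 2383 − 1387 = 996 varves formed after it.
996 − 10 false = 986 true varves after the cryptotephra horizon.
The varve at the sediment surface is 2002 CE, so the cryptotephra horizon dates to 2002 − 986 = 1016 CE.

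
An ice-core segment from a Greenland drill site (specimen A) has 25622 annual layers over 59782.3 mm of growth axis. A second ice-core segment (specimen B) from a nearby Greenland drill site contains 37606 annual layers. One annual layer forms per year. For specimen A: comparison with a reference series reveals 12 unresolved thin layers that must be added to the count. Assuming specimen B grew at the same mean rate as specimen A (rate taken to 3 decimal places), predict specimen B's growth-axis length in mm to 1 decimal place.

Specimen A: true annual layer count = 25622 + 12 = 25634.
A: Mean rate = 59782.3 mm / 25634 years ≈ 2.332 mm/yr.
Length of B = 2.332 × 37606 = 87697.2 mm.

87697.2 mm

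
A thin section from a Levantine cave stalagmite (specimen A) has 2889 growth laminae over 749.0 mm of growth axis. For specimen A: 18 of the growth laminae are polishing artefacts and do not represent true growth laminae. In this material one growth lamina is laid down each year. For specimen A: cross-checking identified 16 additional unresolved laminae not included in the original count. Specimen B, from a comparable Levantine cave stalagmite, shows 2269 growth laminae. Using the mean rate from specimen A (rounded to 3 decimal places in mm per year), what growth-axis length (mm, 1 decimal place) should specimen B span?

587.7 mm

Specimen A: after corrections the count is 2889 − 18 + 16 = 2887 growth laminae.
A: Extension rate ≈ 749.0 / 2887 = 0.259 mm per year.
B's length ≈ 0.259 × 2269 = 587.7 mm.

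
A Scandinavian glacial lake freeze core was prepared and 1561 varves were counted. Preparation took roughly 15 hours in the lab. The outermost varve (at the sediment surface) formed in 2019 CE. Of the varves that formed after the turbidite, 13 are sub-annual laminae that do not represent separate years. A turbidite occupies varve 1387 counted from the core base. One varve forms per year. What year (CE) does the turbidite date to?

1858 CE

1561 − 1387 = 174 varves lie beyond the turbidite toward the sediment surface.
Removing the 13 false varves leaves 174 − 13 = 161 true varves beyond the turbidite.
The varve at the sediment surface is 2019 CE, so the turbidite dates to 2019 − 161 = 1858 CE.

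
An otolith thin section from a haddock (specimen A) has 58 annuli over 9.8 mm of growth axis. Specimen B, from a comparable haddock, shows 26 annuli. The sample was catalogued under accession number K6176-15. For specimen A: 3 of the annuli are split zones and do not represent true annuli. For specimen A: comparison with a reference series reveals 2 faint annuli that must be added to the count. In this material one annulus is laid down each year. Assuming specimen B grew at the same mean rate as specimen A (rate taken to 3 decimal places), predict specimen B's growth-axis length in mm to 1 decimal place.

4.5 mm

Specimen A: after corrections the count is 58 − 3 + 2 = 57 annuli.
A: Extension rate ≈ 9.8 / 57 = 0.172 mm/year.
For B, 0.172 mm/year × 26 years = 4.5 mm.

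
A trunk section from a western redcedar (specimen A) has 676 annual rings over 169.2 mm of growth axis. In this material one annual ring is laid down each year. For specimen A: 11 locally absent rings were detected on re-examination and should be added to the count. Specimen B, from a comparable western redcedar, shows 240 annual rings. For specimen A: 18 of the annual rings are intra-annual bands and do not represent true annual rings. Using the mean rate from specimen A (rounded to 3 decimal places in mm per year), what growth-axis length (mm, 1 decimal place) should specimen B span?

60.7 mm

Specimen A: adjusted count: 676 − 18 + 11 = 669 annual rings.
A: Mean rate = 169.2 mm / 669 years ≈ 0.253 mm/yr.
Length of B = 0.253 × 240 = 60.7 mm.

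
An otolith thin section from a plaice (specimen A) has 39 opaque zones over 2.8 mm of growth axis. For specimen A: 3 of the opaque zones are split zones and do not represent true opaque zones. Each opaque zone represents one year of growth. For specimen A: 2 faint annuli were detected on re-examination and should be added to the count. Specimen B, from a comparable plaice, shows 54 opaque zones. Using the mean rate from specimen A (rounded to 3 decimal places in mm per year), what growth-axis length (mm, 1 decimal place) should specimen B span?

Specimen A: correcting the raw count gives 39 − 3 + 2 = 38 true opaque zones.
A: Extension rate ≈ 2.8 / 38 = 0.074 mm per year.
Length of B = 0.074 × 54 = 4.0 mm.

4.0 mm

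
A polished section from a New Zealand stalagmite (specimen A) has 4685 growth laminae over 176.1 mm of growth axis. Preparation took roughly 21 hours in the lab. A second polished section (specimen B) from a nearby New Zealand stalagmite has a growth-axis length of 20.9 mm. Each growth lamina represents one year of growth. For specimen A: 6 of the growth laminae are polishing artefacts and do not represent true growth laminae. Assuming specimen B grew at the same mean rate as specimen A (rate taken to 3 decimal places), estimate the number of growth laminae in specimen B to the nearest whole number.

550 growth laminae

Specimen A: after corrections the count is 4685 − 6 = 4679 growth laminae.
A: Extension rate ≈ 176.1 / 4679 = 0.038 mm/year.
For B, 20.9 / 0.038 = 550.00 years ≈ 550 growth laminae.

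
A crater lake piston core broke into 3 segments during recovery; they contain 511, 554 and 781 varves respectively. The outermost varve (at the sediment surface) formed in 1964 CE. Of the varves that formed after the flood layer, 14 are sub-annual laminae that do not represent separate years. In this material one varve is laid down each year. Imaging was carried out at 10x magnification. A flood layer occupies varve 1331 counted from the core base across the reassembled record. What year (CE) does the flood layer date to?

Total varves = 511 + 554 + 781 = 1846.
Between varve 1331 and the sediment surface there are 1846 − 1331 = 515 varves.
Excluding 14 false varves: 515 − 14 = 501.
The varve at the sediment surface is 1964 CE, so the flood layer dates to 1964 − 501 = 1463 CE.

1463 CE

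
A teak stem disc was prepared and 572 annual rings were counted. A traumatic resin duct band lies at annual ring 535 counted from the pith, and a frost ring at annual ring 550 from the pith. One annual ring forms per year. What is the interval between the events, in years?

15 years

The two markers are separated by 550 − 535 = 15 annual rings.
One annual ring per year makes the interval 15 years.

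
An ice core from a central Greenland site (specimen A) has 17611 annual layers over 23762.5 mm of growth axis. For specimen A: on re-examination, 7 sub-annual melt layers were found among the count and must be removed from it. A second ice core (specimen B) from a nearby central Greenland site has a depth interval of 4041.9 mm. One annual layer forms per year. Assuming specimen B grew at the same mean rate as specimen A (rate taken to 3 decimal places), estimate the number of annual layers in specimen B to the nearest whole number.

Specimen A: true annual layer count = 17611 − 7 = 17604.
A: Mean rate = 23762.5 mm / 17604 years ≈ 1.350 mm/year.
Specimen B: 4041.9 mm / 1.350 mm per year = 2994.00 years ≈ 2994 annual layers.

2994 annual layers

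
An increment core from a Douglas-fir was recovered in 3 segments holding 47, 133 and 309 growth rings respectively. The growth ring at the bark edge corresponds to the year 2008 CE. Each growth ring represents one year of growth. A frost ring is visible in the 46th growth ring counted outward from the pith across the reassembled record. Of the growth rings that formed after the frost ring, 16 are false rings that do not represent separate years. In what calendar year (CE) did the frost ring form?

Total growth rings = 47 + 133 + 309 = 489.
Between growth ring 46 and the bark edge there are 489 − 46 = 443 growth rings.
Excluding 16 false growth rings: 443 − 16 = 427.
Counting back 427 years from 2008 CE places the frost ring in 2008 − 427 = 1581 CE.

1581 CE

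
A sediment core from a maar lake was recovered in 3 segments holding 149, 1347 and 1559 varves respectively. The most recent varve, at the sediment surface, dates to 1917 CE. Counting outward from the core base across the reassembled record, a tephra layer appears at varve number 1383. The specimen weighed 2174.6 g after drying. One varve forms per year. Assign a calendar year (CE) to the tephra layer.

Total varves = 149 + 1347 + 1559 = 3055.
3055 − 1383 = 1672 varves lie beyond the tephra layer toward the sediment surface.
Counting back 1672 years from 1917 CE places the tephra layer in 1917 − 1672 = 245 CE.

245 CE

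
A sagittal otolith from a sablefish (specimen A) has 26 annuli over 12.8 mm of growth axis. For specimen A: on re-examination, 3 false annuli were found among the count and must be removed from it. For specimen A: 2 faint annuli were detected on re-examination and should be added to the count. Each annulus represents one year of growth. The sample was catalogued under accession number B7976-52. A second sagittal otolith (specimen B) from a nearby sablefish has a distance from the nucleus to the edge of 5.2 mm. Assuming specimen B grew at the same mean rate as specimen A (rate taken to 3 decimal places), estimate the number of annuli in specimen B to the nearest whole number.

10 annuli

Specimen A: after corrections the count is 26 − 3 + 2 = 25 annuli.
A: 12.8 mm over 25 years gives 12.8 / 25 ≈ 0.512 mm/yr.
For B, 5.2 / 0.512 = 10.16 years ≈ 10 annuli.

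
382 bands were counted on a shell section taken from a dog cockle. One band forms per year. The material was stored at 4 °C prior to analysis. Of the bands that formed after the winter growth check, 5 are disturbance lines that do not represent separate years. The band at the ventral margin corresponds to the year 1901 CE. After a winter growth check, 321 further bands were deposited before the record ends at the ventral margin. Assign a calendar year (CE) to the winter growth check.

321 bands post-date the winter growth check.
321 − 5 false = 316 true bands after the winter growth check.
The band at the ventral margin is 1901 CE, so the winter growth check dates to 1901 − 316 = 1585 CE.

1585 CE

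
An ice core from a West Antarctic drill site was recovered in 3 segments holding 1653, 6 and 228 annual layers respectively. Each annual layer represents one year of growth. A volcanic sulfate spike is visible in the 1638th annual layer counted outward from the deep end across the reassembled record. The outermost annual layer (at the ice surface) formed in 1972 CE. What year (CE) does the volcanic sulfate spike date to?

Total annual layers = 1653 + 6 + 228 = 1887.
The volcanic sulfate spike sits at annual layer 1638 from the deep end, so 1887 − 1638 = 249 annual layers formed after it.
1972 − 249 = 1723 CE.

1723 CE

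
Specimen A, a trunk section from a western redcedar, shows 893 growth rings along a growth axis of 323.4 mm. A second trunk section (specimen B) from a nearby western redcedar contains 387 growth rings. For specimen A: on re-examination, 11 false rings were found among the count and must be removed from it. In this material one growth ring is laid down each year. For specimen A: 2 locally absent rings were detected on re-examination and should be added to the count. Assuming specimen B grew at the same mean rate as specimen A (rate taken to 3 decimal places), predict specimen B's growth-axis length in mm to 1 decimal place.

Specimen A: after corrections the count is 893 − 11 + 2 = 884 growth rings.
A: Mean rate = 323.4 mm / 884 years ≈ 0.366 mm/yr.
B's length ≈ 0.366 × 387 = 141.6 mm.

141.6 mm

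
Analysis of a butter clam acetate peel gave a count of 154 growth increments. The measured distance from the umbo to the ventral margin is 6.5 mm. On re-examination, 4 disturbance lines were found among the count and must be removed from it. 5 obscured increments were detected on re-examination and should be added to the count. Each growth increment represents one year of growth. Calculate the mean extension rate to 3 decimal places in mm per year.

After corrections the count is 154 − 4 + 5 = 155 growth increments.
Extension rate ≈ 6.5 / 155 = 0.042 mm per year.

0.042 mm per year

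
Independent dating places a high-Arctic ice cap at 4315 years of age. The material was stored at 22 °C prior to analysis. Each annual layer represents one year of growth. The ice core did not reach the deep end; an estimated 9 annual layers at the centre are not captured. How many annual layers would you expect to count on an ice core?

Expected annual layers over 4315 years: 4315.
Less the 9 uncaptured annual layers: 4315 − 9 = 4306.

4306 annual layers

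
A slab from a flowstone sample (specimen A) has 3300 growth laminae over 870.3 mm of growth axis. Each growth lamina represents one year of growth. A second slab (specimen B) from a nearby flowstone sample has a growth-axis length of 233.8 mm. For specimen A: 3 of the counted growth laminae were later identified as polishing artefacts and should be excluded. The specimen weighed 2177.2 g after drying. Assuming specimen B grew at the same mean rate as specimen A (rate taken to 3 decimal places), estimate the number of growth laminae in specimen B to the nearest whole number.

886 growth laminae

Specimen A: correcting the raw count gives 3300 − 3 = 3297 true growth laminae.
A: Extension rate ≈ 870.3 / 3297 = 0.264 mm per year.
B spans 233.8 / 0.264 = 885.61 years ≈ 886 growth laminae.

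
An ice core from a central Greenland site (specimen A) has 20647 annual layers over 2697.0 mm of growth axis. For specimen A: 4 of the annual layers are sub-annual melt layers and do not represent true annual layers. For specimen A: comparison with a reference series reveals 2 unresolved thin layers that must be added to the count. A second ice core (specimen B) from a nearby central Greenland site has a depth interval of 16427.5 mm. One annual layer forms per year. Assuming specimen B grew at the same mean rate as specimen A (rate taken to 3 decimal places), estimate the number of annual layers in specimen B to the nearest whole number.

Specimen A: correcting the raw count gives 20647 − 4 + 2 = 20645 true annual layers.
A: Mean rate = 2697.0 mm / 20645 years ≈ 0.131 mm/year.
For B, 16427.5 / 0.131 = 125400.76 years ≈ 125401 annual layers.

125401 annual layers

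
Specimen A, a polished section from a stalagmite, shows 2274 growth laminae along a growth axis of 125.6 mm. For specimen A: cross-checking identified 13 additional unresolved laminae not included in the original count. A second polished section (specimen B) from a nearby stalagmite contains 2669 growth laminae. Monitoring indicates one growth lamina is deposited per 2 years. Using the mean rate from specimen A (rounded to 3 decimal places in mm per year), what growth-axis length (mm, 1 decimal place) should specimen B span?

144.1 mm

Specimen A: adjusted count: 2274 + 13 = 2287 growth laminae.
Specimen A: multiplying by 2 years per growth lamina: 2287 × 2 = 4574 years.
A: Extension rate ≈ 125.6 / 4574 = 0.027 mm per year.
Specimen B: multiplying by 2 years per growth lamina: 2669 × 2 = 5338 years. Length of B = 0.027 × 5338 = 144.1 mm.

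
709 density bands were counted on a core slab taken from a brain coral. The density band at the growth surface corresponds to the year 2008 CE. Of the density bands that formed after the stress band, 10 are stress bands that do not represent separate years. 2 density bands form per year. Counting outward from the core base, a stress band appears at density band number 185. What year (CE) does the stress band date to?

1751 CE

The stress band sits at density band 185 from the core base, so 709 − 185 = 524 density bands formed after it.
524 − 10 false = 514 true density bands after the stress band.
With 2 density bands per year, 514 / 2 = 257 years.
Counting back 257 years from 2008 CE places the stress band in 2008 − 257 = 1751 CE.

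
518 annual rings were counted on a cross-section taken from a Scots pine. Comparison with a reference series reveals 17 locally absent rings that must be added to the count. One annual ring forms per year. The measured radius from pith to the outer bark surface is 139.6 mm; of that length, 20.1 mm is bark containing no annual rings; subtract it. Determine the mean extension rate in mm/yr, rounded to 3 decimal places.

0.223 mm/yr

After corrections the count is 518 + 17 = 535 annual rings.
Removing the 20.1 mm offcut leaves 139.6 − 20.1 = 119.5 mm.
119.5 mm over 535 years gives 119.5 / 535 ≈ 0.223 mm/yr.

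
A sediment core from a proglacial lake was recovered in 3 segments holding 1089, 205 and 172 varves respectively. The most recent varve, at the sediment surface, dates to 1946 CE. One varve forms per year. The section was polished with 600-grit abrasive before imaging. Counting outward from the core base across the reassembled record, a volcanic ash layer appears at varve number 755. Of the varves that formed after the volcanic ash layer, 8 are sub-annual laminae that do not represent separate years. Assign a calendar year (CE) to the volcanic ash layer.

Total varves = 1089 + 205 + 172 = 1466.
The volcanic ash layer sits at varve 755 from the core base, so 1466 − 755 = 711 varves formed after it.
711 − 8 false = 703 true varves after the volcanic ash layer.
1946 − 703 = 1243 CE.

1243 CE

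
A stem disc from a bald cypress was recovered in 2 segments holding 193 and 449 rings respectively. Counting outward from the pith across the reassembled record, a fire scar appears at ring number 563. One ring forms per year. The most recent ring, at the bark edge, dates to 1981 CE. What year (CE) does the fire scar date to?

1902 CE

Total rings = 193 + 449 = 642.
642 − 563 = 79 rings lie beyond the fire scar toward the bark edge.
Counting back 79 years from 1981 CE places the fire scar in 1981 − 79 = 1902 CE.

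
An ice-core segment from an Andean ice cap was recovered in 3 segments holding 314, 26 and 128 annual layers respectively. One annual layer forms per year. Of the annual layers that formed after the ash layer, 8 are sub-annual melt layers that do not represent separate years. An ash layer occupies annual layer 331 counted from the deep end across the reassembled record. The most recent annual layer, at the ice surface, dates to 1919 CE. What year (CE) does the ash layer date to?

1790 CE

Total annual layers = 314 + 26 + 128 = 468.
The ash layer sits at annual layer 331 from the deep end, so 468 − 331 = 137 annual layers formed after it.
Excluding 8 false annual layers: 137 − 8 = 129.
Counting back 129 years from 1919 CE places the ash layer in 1919 − 129 = 1790 CE.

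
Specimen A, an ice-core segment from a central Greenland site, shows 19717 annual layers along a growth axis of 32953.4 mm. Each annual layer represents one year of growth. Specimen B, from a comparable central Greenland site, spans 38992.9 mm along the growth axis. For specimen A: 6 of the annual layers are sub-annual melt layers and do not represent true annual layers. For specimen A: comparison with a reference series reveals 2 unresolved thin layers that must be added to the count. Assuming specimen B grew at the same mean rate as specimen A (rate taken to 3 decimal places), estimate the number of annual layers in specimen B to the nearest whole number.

23321 annual layers

Specimen A: adjusted count: 19717 − 6 + 2 = 19713 annual layers.
A: 32953.4 mm over 19713 years gives 32953.4 / 19713 ≈ 1.672 mm/year.
Specimen B: 38992.9 mm / 1.672 mm per year = 23321.11 years ≈ 23321 annual layers.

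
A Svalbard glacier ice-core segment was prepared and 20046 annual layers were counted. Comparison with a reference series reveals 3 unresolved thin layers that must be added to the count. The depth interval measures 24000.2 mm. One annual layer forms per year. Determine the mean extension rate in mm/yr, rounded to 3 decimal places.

1.197 mm/yr

Correcting the raw count gives 20046 + 3 = 20049 true annual layers.
Mean rate = 24000.2 mm / 20049 years ≈ 1.197 mm/yr.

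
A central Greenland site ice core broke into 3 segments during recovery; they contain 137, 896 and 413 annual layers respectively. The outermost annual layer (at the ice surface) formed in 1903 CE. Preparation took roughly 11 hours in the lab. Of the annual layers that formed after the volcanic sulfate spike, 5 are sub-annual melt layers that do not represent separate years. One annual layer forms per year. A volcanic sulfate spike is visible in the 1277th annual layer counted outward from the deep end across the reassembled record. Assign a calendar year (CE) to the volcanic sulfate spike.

1739 CE

Total annual layers = 137 + 896 + 413 = 1446.
Between annual layer 1277 and the ice surface there are 1446 − 1277 = 169 annual layers.
Excluding 5 false annual layers: 169 − 5 = 164.
1903 − 164 = 1739 CE.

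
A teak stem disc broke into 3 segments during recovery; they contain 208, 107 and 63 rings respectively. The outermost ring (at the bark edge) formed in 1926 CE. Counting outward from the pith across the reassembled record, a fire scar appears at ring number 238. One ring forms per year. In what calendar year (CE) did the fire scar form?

1786 CE

Total rings = 208 + 107 + 63 = 378.
Between ring 238 and the bark edge there are 378 − 238 = 140 rings.
The ring at the bark edge is 1926 CE, so the fire scar dates to 1926 − 140 = 1786 CE.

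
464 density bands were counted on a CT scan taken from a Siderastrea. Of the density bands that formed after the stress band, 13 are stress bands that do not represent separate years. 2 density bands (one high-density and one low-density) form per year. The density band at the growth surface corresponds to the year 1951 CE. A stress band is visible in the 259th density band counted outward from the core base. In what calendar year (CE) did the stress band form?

1855 CE

464 − 259 = 205 density bands lie beyond the stress band toward the growth surface.
Removing the 13 false density bands leaves 205 − 13 = 192 true density bands beyond the stress band.
With 2 density bands per year, 192 / 2 = 96 years.
Counting back 96 years from 1951 CE places the stress band in 1951 − 96 = 1855 CE.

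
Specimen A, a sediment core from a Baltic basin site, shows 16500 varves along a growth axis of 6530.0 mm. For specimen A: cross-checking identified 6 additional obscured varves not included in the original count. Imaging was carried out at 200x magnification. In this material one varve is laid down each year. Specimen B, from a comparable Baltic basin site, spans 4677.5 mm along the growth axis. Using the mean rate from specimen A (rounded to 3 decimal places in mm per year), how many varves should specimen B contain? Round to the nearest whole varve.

11812 varves

Specimen A: adjusted count: 16500 + 6 = 16506 varves.
A: Mean rate = 6530.0 mm / 16506 years ≈ 0.396 mm per year.
B spans 4677.5 / 0.396 = 11811.87 years ≈ 11812 varves.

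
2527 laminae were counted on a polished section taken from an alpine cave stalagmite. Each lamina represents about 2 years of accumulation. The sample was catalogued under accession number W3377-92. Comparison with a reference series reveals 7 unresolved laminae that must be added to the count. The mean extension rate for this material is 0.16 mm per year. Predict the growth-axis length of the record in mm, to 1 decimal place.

Adjusted count: 2527 + 7 = 2534 laminae.
Multiplying by 2 years per lamina: 2534 × 2 = 5068 years.
5068 years at 0.16 mm/year gives 0.16 × 5068 = 810.9 mm.

810.9 mm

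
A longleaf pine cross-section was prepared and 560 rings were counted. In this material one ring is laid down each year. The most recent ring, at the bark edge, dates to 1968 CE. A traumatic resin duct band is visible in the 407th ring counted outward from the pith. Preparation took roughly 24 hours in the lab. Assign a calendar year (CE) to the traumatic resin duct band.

Between ring 407 and the bark edge there are 560 − 407 = 153 rings.
The ring at the bark edge is 1968 CE, so the traumatic resin duct band dates to 1968 − 153 = 1815 CE.

1815 CE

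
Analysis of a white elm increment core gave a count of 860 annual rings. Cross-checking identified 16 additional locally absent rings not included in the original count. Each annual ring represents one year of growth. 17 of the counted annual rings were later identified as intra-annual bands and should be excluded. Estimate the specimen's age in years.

True annual ring count = 860 − 17 + 16 = 859.
At one annual ring per year, that is 859 years.

859 years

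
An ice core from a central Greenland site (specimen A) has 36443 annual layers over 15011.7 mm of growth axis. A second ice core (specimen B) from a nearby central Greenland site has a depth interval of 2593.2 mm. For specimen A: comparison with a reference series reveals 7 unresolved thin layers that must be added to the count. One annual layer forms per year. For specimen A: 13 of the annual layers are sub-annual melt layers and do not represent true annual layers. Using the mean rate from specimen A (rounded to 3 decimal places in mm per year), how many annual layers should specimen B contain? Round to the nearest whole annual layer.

Specimen A: correcting the raw count gives 36443 − 13 + 7 = 36437 true annual layers.
A: Extension rate ≈ 15011.7 / 36437 = 0.412 mm per year.
For B, 2593.2 / 0.412 = 6294.17 years ≈ 6294 annual layers.

6294 annual layers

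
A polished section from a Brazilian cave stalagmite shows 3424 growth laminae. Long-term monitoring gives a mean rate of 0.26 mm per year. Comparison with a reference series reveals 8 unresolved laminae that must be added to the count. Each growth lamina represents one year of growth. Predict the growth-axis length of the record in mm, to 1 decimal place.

Adjusted count: 3424 + 8 = 3432 growth laminae.
Length ≈ 0.26 × 3432 = 892.3 mm.

892.3 mm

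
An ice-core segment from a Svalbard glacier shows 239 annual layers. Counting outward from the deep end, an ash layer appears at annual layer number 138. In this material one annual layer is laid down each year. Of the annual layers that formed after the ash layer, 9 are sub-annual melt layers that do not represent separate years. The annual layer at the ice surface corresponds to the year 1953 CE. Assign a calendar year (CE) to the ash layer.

Between annual layer 138 and the ice surface there are 239 − 138 = 101 annual layers.
Removing the 9 false annual layers leaves 101 − 9 = 92 true annual layers beyond the ash layer.
The annual layer at the ice surface is 1953 CE, so the ash layer dates to 1953 − 92 = 1861 CE.

1861 CE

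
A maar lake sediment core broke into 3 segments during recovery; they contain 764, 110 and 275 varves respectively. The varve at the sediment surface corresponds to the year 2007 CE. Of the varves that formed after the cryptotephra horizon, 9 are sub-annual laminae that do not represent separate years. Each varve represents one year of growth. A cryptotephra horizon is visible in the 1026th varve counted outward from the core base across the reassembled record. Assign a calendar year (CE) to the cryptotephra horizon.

Total varves = 764 + 110 + 275 = 1149.
1149 − 1026 = 123 varves lie beyond the cryptotephra horizon toward the sediment surface.
Removing the 9 false varves leaves 123 − 9 = 114 true varves beyond the cryptotephra horizon.
Counting back 114 years from 2007 CE places the cryptotephra horizon in 2007 − 114 = 1893 CE.

1893 CE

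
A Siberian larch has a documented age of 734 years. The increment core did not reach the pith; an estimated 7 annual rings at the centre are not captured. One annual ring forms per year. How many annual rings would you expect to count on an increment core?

Expected annual rings over 734 years: 734.
Less the 7 uncaptured annual rings: 734 − 7 = 727.

727 annual rings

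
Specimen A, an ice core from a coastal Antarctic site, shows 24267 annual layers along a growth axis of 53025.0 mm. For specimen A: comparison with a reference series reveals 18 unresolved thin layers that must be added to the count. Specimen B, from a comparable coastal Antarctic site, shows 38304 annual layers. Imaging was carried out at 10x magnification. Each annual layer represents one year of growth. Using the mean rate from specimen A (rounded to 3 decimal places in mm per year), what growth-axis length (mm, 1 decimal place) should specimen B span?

Specimen A: correcting the raw count gives 24267 + 18 = 24285 true annual layers.
A: Extension rate ≈ 53025.0 / 24285 = 2.183 mm per year.
Length of B = 2.183 × 38304 = 83617.6 mm.

83617.6 mm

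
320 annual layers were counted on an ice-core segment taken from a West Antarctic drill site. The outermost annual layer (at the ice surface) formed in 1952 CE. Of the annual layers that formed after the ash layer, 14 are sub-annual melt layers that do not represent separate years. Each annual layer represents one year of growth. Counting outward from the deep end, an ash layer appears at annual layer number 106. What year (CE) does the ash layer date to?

1752 CE

320 − 106 = 214 annual layers lie beyond the ash layer toward the ice surface.
214 − 14 false = 200 true annual layers after the ash layer.
The annual layer at the ice surface is 1952 CE, so the ash layer dates to 1952 − 200 = 1752 CE.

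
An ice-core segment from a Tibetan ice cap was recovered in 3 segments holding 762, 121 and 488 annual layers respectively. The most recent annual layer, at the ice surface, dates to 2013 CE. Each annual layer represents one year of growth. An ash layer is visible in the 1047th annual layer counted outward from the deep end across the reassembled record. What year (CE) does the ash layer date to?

Total annual layers = 762 + 121 + 488 = 1371.
Between annual layer 1047 and the ice surface there are 1371 − 1047 = 324 annual layers.
2013 − 324 = 1689 CE.

1689 CE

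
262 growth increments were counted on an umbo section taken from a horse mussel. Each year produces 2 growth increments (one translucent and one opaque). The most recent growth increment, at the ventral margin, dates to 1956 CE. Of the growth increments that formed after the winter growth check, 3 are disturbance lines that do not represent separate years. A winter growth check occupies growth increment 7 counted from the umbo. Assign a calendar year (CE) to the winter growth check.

262 − 7 = 255 growth increments lie beyond the winter growth check toward the ventral margin.
255 − 3 false = 252 true growth increments after the winter growth check.
Dividing by 2 growth increments per year: 252 / 2 = 126 years.
The growth increment at the ventral margin is 1956 CE, so the winter growth check dates to 1956 − 126 = 1830 CE.

1830 CE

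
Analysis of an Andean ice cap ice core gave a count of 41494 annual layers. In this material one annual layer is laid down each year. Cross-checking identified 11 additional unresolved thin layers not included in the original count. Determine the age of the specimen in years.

41505 yr

True annual layer count = 41494 + 11 = 41505.
With a one-to-one annual layer periodicity this is 41505 years.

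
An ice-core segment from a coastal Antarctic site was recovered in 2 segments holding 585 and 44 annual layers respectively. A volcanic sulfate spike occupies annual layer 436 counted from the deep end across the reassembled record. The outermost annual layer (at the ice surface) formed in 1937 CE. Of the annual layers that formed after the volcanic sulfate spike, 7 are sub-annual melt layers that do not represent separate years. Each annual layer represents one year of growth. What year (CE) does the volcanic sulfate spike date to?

Total annual layers = 585 + 44 = 629.
The volcanic sulfate spike sits at annual layer 436 from the deep end, so 629 − 436 = 193 annual layers formed after it.
Excluding 7 false annual layers: 193 − 7 = 186.
1937 − 186 = 1751 CE.

1751 CE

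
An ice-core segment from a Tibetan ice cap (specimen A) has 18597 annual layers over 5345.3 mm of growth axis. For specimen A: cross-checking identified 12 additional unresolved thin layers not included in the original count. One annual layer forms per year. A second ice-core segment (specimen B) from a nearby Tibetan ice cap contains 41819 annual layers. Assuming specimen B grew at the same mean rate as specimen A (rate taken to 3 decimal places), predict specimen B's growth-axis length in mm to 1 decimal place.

Specimen A: correcting the raw count gives 18597 + 12 = 18609 true annual layers.
A: Mean rate = 5345.3 mm / 18609 years ≈ 0.287 mm/yr.
Length of B = 0.287 × 41819 = 12002.1 mm.

12002.1 mm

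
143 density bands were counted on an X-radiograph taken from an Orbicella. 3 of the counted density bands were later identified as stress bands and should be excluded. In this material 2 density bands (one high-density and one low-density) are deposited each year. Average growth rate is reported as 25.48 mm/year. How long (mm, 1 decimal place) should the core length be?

1783.6 mm

True density band count = 143 − 3 = 140.
140 density bands at 2 per year is 140 / 2 = 70 years.
Length ≈ 25.48 × 70 = 1783.6 mm.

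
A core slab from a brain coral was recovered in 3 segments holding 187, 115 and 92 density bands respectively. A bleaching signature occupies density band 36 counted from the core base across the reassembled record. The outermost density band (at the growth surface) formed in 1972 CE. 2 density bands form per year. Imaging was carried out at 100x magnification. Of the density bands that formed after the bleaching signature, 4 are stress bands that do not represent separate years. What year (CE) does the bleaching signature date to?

1795 CE

Total density bands = 187 + 115 + 92 = 394.
The bleaching signature sits at density band 36 from the core base, so 394 − 36 = 358 density bands formed after it.
358 − 4 false = 354 true density bands after the bleaching signature.
Dividing by 2 density bands per year: 354 / 2 = 177 years.
1972 − 177 = 1795 CE.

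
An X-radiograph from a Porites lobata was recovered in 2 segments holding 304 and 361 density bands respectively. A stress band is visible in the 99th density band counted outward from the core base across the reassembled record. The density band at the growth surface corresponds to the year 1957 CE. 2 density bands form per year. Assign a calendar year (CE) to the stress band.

1674 CE

Total density bands = 304 + 361 = 665.
665 − 99 = 566 density bands lie beyond the stress band toward the growth surface.
566 density bands at 2 per year is 566 / 2 = 283 years.
Counting back 283 years from 1957 CE places the stress band in 1957 − 283 = 1674 CE.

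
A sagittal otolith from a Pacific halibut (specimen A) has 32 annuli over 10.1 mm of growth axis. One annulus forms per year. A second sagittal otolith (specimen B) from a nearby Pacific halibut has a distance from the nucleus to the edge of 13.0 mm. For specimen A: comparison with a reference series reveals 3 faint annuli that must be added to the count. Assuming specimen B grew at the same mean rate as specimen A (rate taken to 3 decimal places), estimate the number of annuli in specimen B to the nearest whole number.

45 annuli

Specimen A: true annulus count = 32 + 3 = 35.
A: Extension rate ≈ 10.1 / 35 = 0.289 mm per year.
B spans 13.0 / 0.289 = 44.98 years ≈ 45 annuli.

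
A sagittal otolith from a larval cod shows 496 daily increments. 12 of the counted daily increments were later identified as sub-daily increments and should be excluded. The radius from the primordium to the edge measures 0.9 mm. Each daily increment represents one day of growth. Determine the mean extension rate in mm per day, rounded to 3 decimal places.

0.002 mm per day

Adjusted count: 496 − 12 = 484 daily increments.
0.9 mm over 484 days gives 0.9 / 484 ≈ 0.002 mm per day.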